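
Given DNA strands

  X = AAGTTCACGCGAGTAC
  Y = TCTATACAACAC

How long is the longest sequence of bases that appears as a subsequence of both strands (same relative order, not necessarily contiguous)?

Taking A (X #1, Y #4), A (X #2, Y #6), C (X #6, Y #7), A (X #7, Y #9), C (X #10, Y #10), A (X #15, Y #11), C (X #16, Y #12) gives a common subsequence of length 7. dp[16][12] = 7 confirms this is the maximum.

7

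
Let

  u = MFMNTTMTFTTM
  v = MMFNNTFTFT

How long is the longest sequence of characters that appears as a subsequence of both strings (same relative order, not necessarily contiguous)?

Let dp[i][j] be the LCS length of the first i characters of u and the first j characters of v. dp[i][j] = dp[i-1][j-1]+1 when the i-th and j-th characters match, else max(dp[i-1][j], dp[i][j-1]).
    ·  M  M  F  N  N  T  F  T  F  T
 ·  0  0  0  0  0  0  0  0  0  0  0
 M  0  1  1  1  1  1  1  1  1  1  1
 F  0  1  1  2  2  2  2  2  2  2  2
 M  0  1  2  2  2  2  2  2  2  2  2
 N  0  1  2  2  3  3  3  3  3  3  3
 T  0  1  2  2  3  3  4  4  4  4  4
 T  0  1  2  2  3  3  4  4  5  5  5
 M  0  1  2  2  3  3  4  4  5  5  5
 T  0  1  2  2  3  3  4  4  5  5  6
 F  0  1  2  3  3  3  4  5  5  6  6
 T  0  1  2  3  3  3  4  5  6  6  7
 T  0  1  2  3  3  3  4  5  6  6  7
 M  0  1  2  3  3  3  4  5  6  6  7
dp[12][10] = 7. One LCS (by backtracking along matches): MFNTTFT.

7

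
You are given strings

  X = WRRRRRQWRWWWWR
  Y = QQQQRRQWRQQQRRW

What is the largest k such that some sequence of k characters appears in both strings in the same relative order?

Pick R [2,5], then R [3,6], then R [4,9], then R [6,13], then R [9,14], then W [13,15]; all 6 characters appear in both, in order, and the DP table's final entry dp[14][15] is also 6, so no common subsequence is longer.

6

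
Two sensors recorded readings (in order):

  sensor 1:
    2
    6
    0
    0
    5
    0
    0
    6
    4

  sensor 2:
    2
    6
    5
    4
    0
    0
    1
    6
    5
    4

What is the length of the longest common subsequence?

One common subsequence of length 7: 2 at sensor 1[1]=sensor 2[1], then 6 at sensor 1[2]=sensor 2[2], then 5 at sensor 1[5]=sensor 2[3], then 0 at sensor 1[6]=sensor 2[5], then 0 at sensor 1[7]=sensor 2[6], then 6 at sensor 1[8]=sensor 2[8], then 4 at sensor 1[9]=sensor 2[10]. The LCS DP gives dp[9][10] = 7, so this is optimal.

7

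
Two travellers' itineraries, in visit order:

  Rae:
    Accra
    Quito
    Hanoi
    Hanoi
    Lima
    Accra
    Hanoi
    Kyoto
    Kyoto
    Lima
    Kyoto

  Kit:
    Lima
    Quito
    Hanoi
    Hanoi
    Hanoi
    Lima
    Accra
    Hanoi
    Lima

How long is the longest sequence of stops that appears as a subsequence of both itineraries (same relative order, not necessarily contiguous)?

One common subsequence of length 7: Quito [2,2], Hanoi [3,4], Hanoi [4,5], Lima [5,6], Accra [6,7], Hanoi [7,8], Lima [10,9]. dp[11][9] = 7 confirms this is the maximum.

7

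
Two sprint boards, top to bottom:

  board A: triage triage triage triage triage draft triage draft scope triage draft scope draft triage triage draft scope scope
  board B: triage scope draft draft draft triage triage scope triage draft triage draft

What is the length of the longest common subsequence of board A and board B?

8

Taking triage [1,1], triage [5,6], triage [7,7], scope [9,8], triage [10,9], draft [13,10], triage [15,11], draft [16,12] gives a common subsequence of length 8. dp[18][12] = 8 confirms this is the maximum.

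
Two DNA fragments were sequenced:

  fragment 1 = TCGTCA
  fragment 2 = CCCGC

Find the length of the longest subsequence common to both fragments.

Let dp[i][j] be the LCS length of the first i bases of fragment 1 and the first j bases of fragment 2. dp[i][j] = dp[i-1][j-1]+1 when the i-th and j-th bases match, else max(dp[i-1][j], dp[i][j-1]).
    ·  C  C  C  G  C
 ·  0  0  0  0  0  0
 T  0  0  0  0  0  0
 C  0  1  1  1  1  1
 G  0  1  1  1  2  2
 T  0  1  1  1  2  2
 C  0  1  2  2  2  3
 A  0  1  2  2  2  3
dp[6][5] = 3. One LCS (by backtracking along matches): CGC.

3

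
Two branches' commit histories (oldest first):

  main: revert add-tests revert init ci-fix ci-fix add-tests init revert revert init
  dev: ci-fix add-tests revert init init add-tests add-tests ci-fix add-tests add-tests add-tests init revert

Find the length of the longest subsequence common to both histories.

7

Match add-tests [2,2] → revert [3,3] → init [4,5] → ci-fix [5,8] → add-tests [7,11] → init [8,12] → revert [10,13] — 7 commits in the same relative order in both. The LCS DP gives dp[11][13] = 7, so this is optimal.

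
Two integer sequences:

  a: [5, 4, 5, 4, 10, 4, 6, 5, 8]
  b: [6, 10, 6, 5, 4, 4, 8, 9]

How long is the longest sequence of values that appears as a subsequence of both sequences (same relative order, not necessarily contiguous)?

4

One common subsequence of length 4: 5 [3,4], then 4 [4,5], then 4 [6,6], then 8 [9,7]. Since dp[9][8] = 4, nothing longer is possible.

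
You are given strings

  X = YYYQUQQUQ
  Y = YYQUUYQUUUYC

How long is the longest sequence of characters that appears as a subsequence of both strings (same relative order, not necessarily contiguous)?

6

Taking Y at X[1]=Y[1], then Y at X[2]=Y[2], then Y at X[3]=Y[6], then Q at X[4]=Y[7], then U at X[5]=Y[9], then U at X[8]=Y[10] gives a common subsequence of length 6. dp[9][12] = 6 confirms this is the maximum.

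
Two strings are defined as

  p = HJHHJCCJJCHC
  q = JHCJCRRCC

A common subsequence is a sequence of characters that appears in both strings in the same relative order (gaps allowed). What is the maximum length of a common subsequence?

6

Taking J at p[2]=q[1] → H at p[3]=q[2] → J at p[5]=q[4] → C at p[6]=q[5] → C at p[10]=q[8] → C at p[12]=q[9] gives a common subsequence of length 6, and the DP table's final entry dp[12][9] is also 6, so no common subsequence is longer.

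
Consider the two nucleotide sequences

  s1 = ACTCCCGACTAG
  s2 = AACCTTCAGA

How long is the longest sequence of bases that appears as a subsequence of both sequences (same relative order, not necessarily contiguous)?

Let dp[i][j] be the LCS length of the first i bases of s1 and the first j bases of s2. dp[i][j] = dp[i-1][j-1]+1 when the i-th and j-th bases match, else max(dp[i-1][j], dp[i][j-1]).
    ·  A  A  C  C  T  T  C  A  G  A
 ·  0  0  0  0  0  0  0  0  0  0  0
 A  0  1  1  1  1  1  1  1  1  1  1
 C  0  1  1  2  2  2  2  2  2  2  2
 T  0  1  1  2  2  3  3  3  3  3  3
 C  0  1  1  2  3  3  3  4  4  4  4
 C  0  1  1  2  3  3  3  4  4  4  4
 C  0  1  1  2  3  3  3  4  4  4  4
 G  0  1  1  2  3  3  3  4  4  5  5
 A  0  1  2  2  3  3  3  4  5  5  6
 C  0  1  2  3  3  3  3  4  5  5  6
 T  0  1  2  3  3  4  4  4  5  5  6
 A  0  1  2  3  3  4  4  4  5  5  6
 G  0  1  2  3  3  4  4  4  5  6  6
dp[12][10] = 6. One LCS (by backtracking along matches): ACTCGA.

6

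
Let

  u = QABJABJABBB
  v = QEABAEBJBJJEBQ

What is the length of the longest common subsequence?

8

Pick Q [1,1]; then A [2,3]; then B [3,4]; then A [5,5]; then B [6,7]; then J [7,8]; then B [9,9]; then B [10,13]; all 8 characters appear in both, in order. The LCS DP gives dp[11][14] = 8, so this is optimal.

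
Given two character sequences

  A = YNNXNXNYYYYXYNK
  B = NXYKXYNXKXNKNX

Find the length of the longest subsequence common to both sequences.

7

Pick Y (A #1, B #3) → X (A #4, B #5) → N (A #5, B #7) → X (A #6, B #8) → X (A #12, B #10) → N (A #14, B #11) → K (A #15, B #12); all 7 characters appear in both, in order. Since dp[15][14] = 7, nothing longer is possible.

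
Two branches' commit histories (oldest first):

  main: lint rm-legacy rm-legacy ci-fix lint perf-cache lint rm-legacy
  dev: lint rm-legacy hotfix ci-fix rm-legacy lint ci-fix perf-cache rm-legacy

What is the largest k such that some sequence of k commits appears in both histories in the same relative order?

6

Pick lint [1,1], rm-legacy [2,2], rm-legacy [3,5], ci-fix [4,7], perf-cache [6,8], rm-legacy [8,9]; all 6 commits appear in both, in order. The LCS DP gives dp[8][9] = 6, so this is optimal.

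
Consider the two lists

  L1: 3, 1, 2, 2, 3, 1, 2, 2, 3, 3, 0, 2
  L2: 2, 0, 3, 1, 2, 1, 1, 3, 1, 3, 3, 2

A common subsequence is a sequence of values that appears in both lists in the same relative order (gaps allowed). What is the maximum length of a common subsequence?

One common subsequence of length 8: 3 at L1[1]=L2[3], then 1 at L1[2]=L2[4], then 2 at L1[3]=L2[5], then 3 at L1[5]=L2[8], then 1 at L1[6]=L2[9], then 3 at L1[9]=L2[10], then 3 at L1[10]=L2[11], then 2 at L1[12]=L2[12]. Since dp[12][12] = 8, nothing longer is possible.

8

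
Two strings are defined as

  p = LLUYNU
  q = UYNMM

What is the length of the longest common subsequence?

Let dp[i][j] be the LCS length of the first i characters of p and the first j characters of q. dp[i][j] = dp[i-1][j-1]+1 when the i-th and j-th characters match, else max(dp[i-1][j], dp[i][j-1]).
    ·  U  Y  N  M  M
 ·  0  0  0  0  0  0
 L  0  0  0  0  0  0
 L  0  0  0  0  0  0
 U  0  1  1  1  1  1
 Y  0  1  2  2  2  2
 N  0  1  2  3  3  3
 U  0  1  2  3  3  3
dp[6][5] = 3. One LCS (by backtracking along matches): UYN.

3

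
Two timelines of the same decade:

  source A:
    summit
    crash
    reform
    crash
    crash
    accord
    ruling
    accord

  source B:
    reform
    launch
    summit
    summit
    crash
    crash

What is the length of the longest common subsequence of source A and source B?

3

One common subsequence of length 3: summit [1,4] → crash [4,5] → crash [5,6], and the DP table's final entry dp[8][6] is also 3, so no common subsequence is longer.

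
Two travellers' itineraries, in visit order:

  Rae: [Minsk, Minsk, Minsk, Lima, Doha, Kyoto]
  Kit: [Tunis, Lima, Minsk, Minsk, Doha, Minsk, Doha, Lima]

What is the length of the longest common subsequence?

4

One common subsequence of length 4: Minsk (Rae #1, Kit #3) → Minsk (Rae #2, Kit #4) → Minsk (Rae #3, Kit #6) → Lima (Rae #4, Kit #8). Since dp[6][8] = 4, nothing longer is possible.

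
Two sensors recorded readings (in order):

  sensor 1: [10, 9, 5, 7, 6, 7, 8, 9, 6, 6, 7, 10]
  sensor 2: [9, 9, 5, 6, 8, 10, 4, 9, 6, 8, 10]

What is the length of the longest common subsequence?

Pick 9 [2,2], 5 [3,3], 6 [5,4], 8 [7,5], 9 [8,8], 6 [9,9], 10 [12,11]; all 7 values appear in both, in order. Since dp[12][11] = 7, nothing longer is possible.

7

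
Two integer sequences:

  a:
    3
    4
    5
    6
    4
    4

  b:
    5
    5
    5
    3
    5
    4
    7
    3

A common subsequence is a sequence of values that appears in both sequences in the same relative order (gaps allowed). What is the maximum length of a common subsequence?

3

Taking 3 [1,4], then 5 [3,5], then 4 [5,6] gives a common subsequence of length 3. The LCS DP gives dp[6][8] = 3, so this is optimal.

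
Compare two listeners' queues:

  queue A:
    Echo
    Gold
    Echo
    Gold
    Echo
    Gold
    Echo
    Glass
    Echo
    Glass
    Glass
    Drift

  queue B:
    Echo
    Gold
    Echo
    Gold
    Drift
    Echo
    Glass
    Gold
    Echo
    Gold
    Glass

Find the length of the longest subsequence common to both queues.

8

Taking Echo at queue A[1]=queue B[1], Gold at queue A[2]=queue B[2], Echo at queue A[3]=queue B[3], Gold at queue A[4]=queue B[4], Echo at queue A[5]=queue B[6], Gold at queue A[6]=queue B[8], Echo at queue A[7]=queue B[9], Glass at queue A[11]=queue B[11] gives a common subsequence of length 8. dp[12][11] = 8 confirms this is the maximum.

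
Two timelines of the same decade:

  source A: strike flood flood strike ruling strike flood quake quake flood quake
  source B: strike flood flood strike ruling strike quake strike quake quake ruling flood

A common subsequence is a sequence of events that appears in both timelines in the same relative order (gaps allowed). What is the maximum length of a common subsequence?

9

Pick strike at source A[1]=source B[1] → flood at source A[2]=source B[2] → flood at source A[3]=source B[3] → strike at source A[4]=source B[4] → ruling at source A[5]=source B[5] → strike at source A[6]=source B[8] → quake at source A[8]=source B[9] → quake at source A[9]=source B[10] → flood at source A[10]=source B[12]; all 9 events appear in both, in order. Since dp[11][12] = 9, nothing longer is possible.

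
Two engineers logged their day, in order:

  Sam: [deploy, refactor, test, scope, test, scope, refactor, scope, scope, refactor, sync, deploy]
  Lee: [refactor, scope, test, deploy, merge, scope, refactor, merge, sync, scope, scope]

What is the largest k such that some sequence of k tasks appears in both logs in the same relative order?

Taking refactor at Sam[2]=Lee[1], then scope at Sam[4]=Lee[2], then test at Sam[5]=Lee[3], then scope at Sam[6]=Lee[6], then refactor at Sam[7]=Lee[7], then scope at Sam[8]=Lee[10], then scope at Sam[9]=Lee[11] gives a common subsequence of length 7, and the DP table's final entry dp[12][11] is also 7, so no common subsequence is longer.

7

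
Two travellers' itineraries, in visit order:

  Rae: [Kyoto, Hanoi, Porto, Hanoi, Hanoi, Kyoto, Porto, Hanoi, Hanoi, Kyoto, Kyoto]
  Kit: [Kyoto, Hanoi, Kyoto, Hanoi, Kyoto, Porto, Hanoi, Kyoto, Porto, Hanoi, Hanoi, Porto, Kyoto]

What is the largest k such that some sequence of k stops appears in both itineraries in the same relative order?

Taking Kyoto [1,3], Hanoi [2,4], Porto [3,6], Hanoi [5,7], Kyoto [6,8], Porto [7,9], Hanoi [8,10], Hanoi [9,11], Kyoto [11,13] gives a common subsequence of length 9. dp[11][13] = 9 confirms this is the maximum.

9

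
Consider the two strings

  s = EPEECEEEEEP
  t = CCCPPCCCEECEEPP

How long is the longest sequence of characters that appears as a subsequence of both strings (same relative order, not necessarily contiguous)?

7

Match P at s[2]=t[5] → E at s[3]=t[9] → E at s[4]=t[10] → C at s[5]=t[11] → E at s[6]=t[12] → E at s[7]=t[13] → P at s[11]=t[15] — 7 characters in the same relative order in both, and the DP table's final entry dp[11][15] is also 7, so no common subsequence is longer.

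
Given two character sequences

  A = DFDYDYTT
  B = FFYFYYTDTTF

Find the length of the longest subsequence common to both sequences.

5

Match F at A[2]=B[4] → Y at A[4]=B[6] → D at A[5]=B[8] → T at A[7]=B[9] → T at A[8]=B[10] — 5 characters in the same relative order in both. The LCS DP gives dp[8][11] = 5, so this is optimal.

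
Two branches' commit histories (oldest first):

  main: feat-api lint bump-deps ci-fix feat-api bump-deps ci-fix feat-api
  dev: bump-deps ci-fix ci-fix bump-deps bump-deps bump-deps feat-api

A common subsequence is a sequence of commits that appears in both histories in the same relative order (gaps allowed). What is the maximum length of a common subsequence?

Match bump-deps [3,1]; then ci-fix [4,3]; then bump-deps [6,6]; then feat-api [8,7] — 4 commits in the same relative order in both, and the DP table's final entry dp[8][7] is also 4, so no common subsequence is longer.

4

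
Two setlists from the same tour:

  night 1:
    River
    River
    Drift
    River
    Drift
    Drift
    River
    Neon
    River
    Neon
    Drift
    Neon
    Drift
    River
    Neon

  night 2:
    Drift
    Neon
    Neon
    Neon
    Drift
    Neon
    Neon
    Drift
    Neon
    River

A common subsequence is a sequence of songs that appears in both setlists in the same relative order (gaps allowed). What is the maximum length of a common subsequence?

Pick Drift [3,1], then Drift [6,5], then Neon [8,6], then Neon [10,7], then Drift [11,8], then Neon [12,9], then River [14,10]; all 7 songs appear in both, in order, and the DP table's final entry dp[15][10] is also 7, so no common subsequence is longer.

7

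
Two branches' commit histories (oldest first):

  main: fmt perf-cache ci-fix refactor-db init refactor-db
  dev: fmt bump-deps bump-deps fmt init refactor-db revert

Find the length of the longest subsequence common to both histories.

3

Taking fmt (main #1, dev #4), init (main #5, dev #5), refactor-db (main #6, dev #6) gives a common subsequence of length 3, and the DP table's final entry dp[6][7] is also 3, so no common subsequence is longer.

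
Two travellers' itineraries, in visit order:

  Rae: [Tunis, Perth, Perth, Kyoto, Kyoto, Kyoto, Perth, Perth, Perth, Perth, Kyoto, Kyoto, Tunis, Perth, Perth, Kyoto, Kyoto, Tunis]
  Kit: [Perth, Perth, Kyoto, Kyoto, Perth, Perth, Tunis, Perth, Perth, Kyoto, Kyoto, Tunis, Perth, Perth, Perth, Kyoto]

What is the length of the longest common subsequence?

14

One common subsequence of length 14: Perth at Rae[2]=Kit[1], Perth at Rae[3]=Kit[2], Kyoto at Rae[5]=Kit[3], Kyoto at Rae[6]=Kit[4], Perth at Rae[7]=Kit[5], Perth at Rae[8]=Kit[6], Perth at Rae[9]=Kit[8], Perth at Rae[10]=Kit[9], Kyoto at Rae[11]=Kit[10], Kyoto at Rae[12]=Kit[11], Tunis at Rae[13]=Kit[12], Perth at Rae[14]=Kit[14], Perth at Rae[15]=Kit[15], Kyoto at Rae[17]=Kit[16]. Since dp[18][16] = 14, nothing longer is possible.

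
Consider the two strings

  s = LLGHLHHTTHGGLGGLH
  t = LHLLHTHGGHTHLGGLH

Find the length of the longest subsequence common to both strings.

13

Taking L at s[1]=t[1], then L at s[2]=t[3], then L at s[5]=t[4], then H at s[7]=t[5], then T at s[9]=t[6], then H at s[10]=t[7], then G at s[11]=t[8], then G at s[12]=t[9], then L at s[13]=t[13], then G at s[14]=t[14], then G at s[15]=t[15], then L at s[16]=t[16], then H at s[17]=t[17] gives a common subsequence of length 13. dp[17][17] = 13 confirms this is the maximum.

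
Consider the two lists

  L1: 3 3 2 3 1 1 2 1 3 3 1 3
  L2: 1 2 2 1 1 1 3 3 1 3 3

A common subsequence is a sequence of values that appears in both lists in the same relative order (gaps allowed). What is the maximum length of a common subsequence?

Taking 2 [3,3], 1 [5,4], 1 [6,5], 1 [8,6], 3 [9,7], 3 [10,8], 1 [11,9], 3 [12,11] gives a common subsequence of length 8. The LCS DP gives dp[12][11] = 8, so this is optimal.

8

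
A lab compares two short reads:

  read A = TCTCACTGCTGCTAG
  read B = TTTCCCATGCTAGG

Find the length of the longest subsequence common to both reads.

11

One common subsequence of length 11: T [1,2], T [3,3], C [4,4], C [6,5], C [9,6], T [10,8], G [11,9], C [12,10], T [13,11], A [14,12], G [15,14]. The LCS DP gives dp[15][14] = 11, so this is optimal.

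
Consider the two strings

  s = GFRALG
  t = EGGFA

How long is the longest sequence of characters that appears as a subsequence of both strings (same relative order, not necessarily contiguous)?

Let dp[i][j] be the LCS length of the first i characters of s and the first j characters of t. dp[i][j] = dp[i-1][j-1]+1 when the i-th and j-th characters match, else max(dp[i-1][j], dp[i][j-1]).
    ·  E  G  G  F  A
 ·  0  0  0  0  0  0
 G  0  0  1  1  1  1
 F  0  0  1  1  2  2
 R  0  0  1  1  2  2
 A  0  0  1  1  2  3
 L  0  0  1  1  2  3
 G  0  0  1  2  2  3
dp[6][5] = 3. One LCS (by backtracking along matches): GFA.

3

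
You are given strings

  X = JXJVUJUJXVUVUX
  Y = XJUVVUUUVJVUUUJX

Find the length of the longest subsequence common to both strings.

One common subsequence of length 10: X (X #2, Y #1); then J (X #3, Y #2); then V (X #4, Y #5); then U (X #5, Y #7); then U (X #7, Y #8); then J (X #8, Y #10); then V (X #10, Y #11); then U (X #11, Y #13); then U (X #13, Y #14); then X (X #14, Y #16), and the DP table's final entry dp[14][16] is also 10, so no common subsequence is longer.

10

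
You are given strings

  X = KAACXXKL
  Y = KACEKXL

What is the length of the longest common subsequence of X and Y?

Taking K (X #1, Y #1), A (X #3, Y #2), C (X #4, Y #3), X (X #6, Y #6), L (X #8, Y #7) gives a common subsequence of length 5. The LCS DP gives dp[8][7] = 5, so this is optimal.

5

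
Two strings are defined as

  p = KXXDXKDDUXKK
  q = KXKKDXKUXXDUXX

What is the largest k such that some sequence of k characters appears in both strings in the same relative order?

8

Match K (p #1, q #1); then X (p #2, q #2); then D (p #4, q #5); then X (p #5, q #6); then K (p #6, q #7); then D (p #8, q #11); then U (p #9, q #12); then X (p #10, q #14) — 8 characters in the same relative order in both. dp[12][14] = 8 confirms this is the maximum.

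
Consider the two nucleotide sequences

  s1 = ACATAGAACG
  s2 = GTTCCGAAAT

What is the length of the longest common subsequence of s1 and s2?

Let dp[i][j] be the LCS length of the first i bases of s1 and the first j bases of s2. dp[i][j] = dp[i-1][j-1]+1 when the i-th and j-th bases match, else max(dp[i-1][j], dp[i][j-1]).
    ·  G  T  T  C  C  G  A  A  A  T
 ·  0  0  0  0  0  0  0  0  0  0  0
 A  0  0  0  0  0  0  0  1  1  1  1
 C  0  0  0  0  1  1  1  1  1  1  1
 A  0  0  0  0  1  1  1  2  2  2  2
 T  0  0  1  1  1  1  1  2  2  2  3
 A  0  0  1  1  1  1  1  2  3  3  3
 G  0  1  1  1  1  1  2  2  3  3  3
 A  0  1  1  1  1  1  2  3  3  4  4
 A  0  1  1  1  1  1  2  3  4  4  4
 C  0  1  1  1  2  2  2  3  4  4  4
 G  0  1  1  1  2  2  3  3  4  4  4
dp[10][10] = 4. One LCS (by backtracking along matches): CAAA.

4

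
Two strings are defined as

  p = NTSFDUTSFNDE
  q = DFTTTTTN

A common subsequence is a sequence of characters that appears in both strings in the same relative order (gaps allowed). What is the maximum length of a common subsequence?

Pick T (p #2, q #6), then T (p #7, q #7), then N (p #10, q #8); all 3 characters appear in both, in order. The LCS DP gives dp[12][8] = 3, so this is optimal.

3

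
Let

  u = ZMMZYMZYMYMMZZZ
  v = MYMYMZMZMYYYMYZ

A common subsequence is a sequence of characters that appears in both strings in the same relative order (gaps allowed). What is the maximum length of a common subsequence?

9

Taking M [2,3] → M [3,5] → Z [4,6] → M [6,7] → Z [7,8] → Y [8,12] → M [9,13] → Y [10,14] → Z [15,15] gives a common subsequence of length 9. dp[15][15] = 9 confirms this is the maximum.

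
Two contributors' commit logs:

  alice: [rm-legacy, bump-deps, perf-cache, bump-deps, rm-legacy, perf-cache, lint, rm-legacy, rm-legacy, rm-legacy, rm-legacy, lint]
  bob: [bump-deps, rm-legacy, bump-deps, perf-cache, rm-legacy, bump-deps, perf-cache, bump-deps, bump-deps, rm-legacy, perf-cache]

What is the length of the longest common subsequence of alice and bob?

6

Match rm-legacy at alice[1]=bob[5] → bump-deps at alice[2]=bob[6] → perf-cache at alice[3]=bob[7] → bump-deps at alice[4]=bob[9] → rm-legacy at alice[5]=bob[10] → perf-cache at alice[6]=bob[11] — 6 commits in the same relative order in both, and the DP table's final entry dp[12][11] is also 6, so no common subsequence is longer.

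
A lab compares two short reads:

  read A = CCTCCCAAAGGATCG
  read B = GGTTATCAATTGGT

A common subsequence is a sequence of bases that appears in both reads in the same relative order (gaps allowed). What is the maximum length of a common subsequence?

Match T at read A[3]=read B[6]; then C at read A[6]=read B[7]; then A at read A[7]=read B[8]; then A at read A[8]=read B[9]; then G at read A[10]=read B[12]; then G at read A[11]=read B[13]; then T at read A[13]=read B[14] — 7 bases in the same relative order in both. Since dp[15][14] = 7, nothing longer is possible.

7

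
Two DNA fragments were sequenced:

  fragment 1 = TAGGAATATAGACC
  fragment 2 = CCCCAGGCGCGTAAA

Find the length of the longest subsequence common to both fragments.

Taking A [2,5], then G [3,9], then G [4,11], then T [7,12], then A [8,13], then A [10,14], then A [12,15] gives a common subsequence of length 7, and the DP table's final entry dp[14][15] is also 7, so no common subsequence is longer.

7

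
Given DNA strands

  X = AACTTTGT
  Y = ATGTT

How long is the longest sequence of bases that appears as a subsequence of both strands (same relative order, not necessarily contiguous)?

4

One common subsequence of length 4: A at X[2]=Y[1]; then T at X[4]=Y[2]; then T at X[6]=Y[4]; then T at X[8]=Y[5]. The LCS DP gives dp[8][5] = 4, so this is optimal.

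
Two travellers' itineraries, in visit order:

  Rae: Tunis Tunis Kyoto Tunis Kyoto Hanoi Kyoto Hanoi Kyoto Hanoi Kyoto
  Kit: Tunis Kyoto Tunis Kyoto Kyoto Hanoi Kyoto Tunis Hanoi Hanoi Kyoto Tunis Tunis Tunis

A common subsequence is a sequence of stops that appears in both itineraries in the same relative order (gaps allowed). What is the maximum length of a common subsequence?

Taking Tunis at Rae[1]=Kit[1]; then Tunis at Rae[2]=Kit[3]; then Kyoto at Rae[3]=Kit[4]; then Kyoto at Rae[5]=Kit[5]; then Hanoi at Rae[6]=Kit[6]; then Kyoto at Rae[7]=Kit[7]; then Hanoi at Rae[8]=Kit[9]; then Hanoi at Rae[10]=Kit[10]; then Kyoto at Rae[11]=Kit[11] gives a common subsequence of length 9, and the DP table's final entry dp[11][14] is also 9, so no common subsequence is longer.

9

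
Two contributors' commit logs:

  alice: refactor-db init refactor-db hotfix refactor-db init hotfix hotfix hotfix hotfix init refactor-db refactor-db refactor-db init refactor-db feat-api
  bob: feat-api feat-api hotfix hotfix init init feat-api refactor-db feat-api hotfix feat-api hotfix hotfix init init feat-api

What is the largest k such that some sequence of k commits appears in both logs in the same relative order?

Taking init at alice[2]=bob[6], then refactor-db at alice[3]=bob[8], then hotfix at alice[4]=bob[10], then hotfix at alice[9]=bob[12], then hotfix at alice[10]=bob[13], then init at alice[11]=bob[14], then init at alice[15]=bob[15], then feat-api at alice[17]=bob[16] gives a common subsequence of length 8. The LCS DP gives dp[17][16] = 8, so this is optimal.

8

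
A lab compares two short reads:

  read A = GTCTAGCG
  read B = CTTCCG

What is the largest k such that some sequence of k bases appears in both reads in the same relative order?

Let dp[i][j] be the LCS length of the first i bases of read A and the first j bases of read B. dp[i][j] = dp[i-1][j-1]+1 when the i-th and j-th bases match, else max(dp[i-1][j], dp[i][j-1]).
    ·  C  T  T  C  C  G
 ·  0  0  0  0  0  0  0
 G  0  0  0  0  0  0  1
 T  0  0  1  1  1  1  1
 C  0  1  1  1  2  2  2
 T  0  1  2  2  2  2  2
 A  0  1  2  2  2  2  2
 G  0  1  2  2  2  2  3
 C  0  1  2  2  3  3  3
 G  0  1  2  2  3  3  4
dp[8][6] = 4. One LCS (by backtracking along matches): TCCG.

4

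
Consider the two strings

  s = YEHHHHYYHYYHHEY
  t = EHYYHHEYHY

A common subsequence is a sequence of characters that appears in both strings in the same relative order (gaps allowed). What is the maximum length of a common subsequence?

8

Pick E at s[2]=t[1], H at s[6]=t[2], Y at s[7]=t[3], Y at s[8]=t[4], H at s[9]=t[6], Y at s[11]=t[8], H at s[13]=t[9], Y at s[15]=t[10]; all 8 characters appear in both, in order, and the DP table's final entry dp[15][10] is also 8, so no common subsequence is longer.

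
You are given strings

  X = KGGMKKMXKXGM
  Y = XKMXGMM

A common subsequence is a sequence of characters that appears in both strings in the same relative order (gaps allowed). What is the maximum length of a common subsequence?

One common subsequence of length 5: K at X[6]=Y[2], M at X[7]=Y[3], X at X[10]=Y[4], G at X[11]=Y[5], M at X[12]=Y[7], and the DP table's final entry dp[12][7] is also 5, so no common subsequence is longer.

5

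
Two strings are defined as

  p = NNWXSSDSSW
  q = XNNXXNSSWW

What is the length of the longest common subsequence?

Taking N at p[1]=q[2], then N at p[2]=q[3], then X at p[4]=q[5], then S at p[5]=q[7], then S at p[6]=q[8], then W at p[10]=q[10] gives a common subsequence of length 6. The LCS DP gives dp[10][10] = 6, so this is optimal.

6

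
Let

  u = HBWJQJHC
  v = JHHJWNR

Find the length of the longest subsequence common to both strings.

2

Let dp[i][j] be the LCS length of the first i characters of u and the first j characters of v. dp[i][j] = dp[i-1][j-1]+1 when the i-th and j-th characters match, else max(dp[i-1][j], dp[i][j-1]).
    ·  J  H  H  J  W  N  R
 ·  0  0  0  0  0  0  0  0
 H  0  0  1  1  1  1  1  1
 B  0  0  1  1  1  1  1  1
 W  0  0  1  1  1  2  2  2
 J  0  1  1  1  2  2  2  2
 Q  0  1  1  1  2  2  2  2
 J  0  1  1  1  2  2  2  2
 H  0  1  2  2  2  2  2  2
 C  0  1  2  2  2  2  2  2
dp[8][7] = 2. One LCS (by backtracking along matches): HW.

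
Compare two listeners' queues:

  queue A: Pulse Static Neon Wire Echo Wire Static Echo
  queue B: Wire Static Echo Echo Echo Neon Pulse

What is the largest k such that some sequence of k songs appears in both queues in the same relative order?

Taking Static (queue A #2, queue B #2) → Echo (queue A #5, queue B #4) → Echo (queue A #8, queue B #5) gives a common subsequence of length 3. Since dp[8][7] = 3, nothing longer is possible.

3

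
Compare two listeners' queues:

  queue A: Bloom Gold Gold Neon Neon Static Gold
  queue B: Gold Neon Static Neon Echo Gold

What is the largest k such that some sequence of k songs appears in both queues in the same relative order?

4

Taking Gold [3,1] → Neon [4,2] → Neon [5,4] → Gold [7,6] gives a common subsequence of length 4. The LCS DP gives dp[7][6] = 4, so this is optimal.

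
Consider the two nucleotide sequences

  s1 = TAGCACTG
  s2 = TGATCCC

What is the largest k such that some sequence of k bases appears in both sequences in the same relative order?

4

Let dp[i][j] be the LCS length of the first i bases of s1 and the first j bases of s2. dp[i][j] = dp[i-1][j-1]+1 when the i-th and j-th bases match, else max(dp[i-1][j], dp[i][j-1]).
    ·  T  G  A  T  C  C  C
 ·  0  0  0  0  0  0  0  0
 T  0  1  1  1  1  1  1  1
 A  0  1  1  2  2  2  2  2
 G  0  1  2  2  2  2  2  2
 C  0  1  2  2  2  3  3  3
 A  0  1  2  3  3  3  3  3
 C  0  1  2  3  3  4  4  4
 T  0  1  2  3  4  4  4  4
 G  0  1  2  3  4  4  4  4
dp[8][7] = 4. One LCS (by backtracking along matches): TACC.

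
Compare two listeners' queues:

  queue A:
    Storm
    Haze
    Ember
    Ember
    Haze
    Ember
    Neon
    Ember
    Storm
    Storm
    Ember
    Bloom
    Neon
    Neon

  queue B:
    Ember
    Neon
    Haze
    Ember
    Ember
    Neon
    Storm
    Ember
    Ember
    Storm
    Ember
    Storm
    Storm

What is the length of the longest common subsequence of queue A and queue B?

7

One common subsequence of length 7: Haze at queue A[2]=queue B[3], then Ember at queue A[3]=queue B[5], then Ember at queue A[4]=queue B[8], then Ember at queue A[6]=queue B[9], then Ember at queue A[8]=queue B[11], then Storm at queue A[9]=queue B[12], then Storm at queue A[10]=queue B[13], and the DP table's final entry dp[14][13] is also 7, so no common subsequence is longer.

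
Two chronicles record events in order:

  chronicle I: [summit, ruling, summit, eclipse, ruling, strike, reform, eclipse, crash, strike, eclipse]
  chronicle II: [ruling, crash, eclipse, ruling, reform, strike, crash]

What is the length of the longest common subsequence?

Match ruling (chronicle I #2, chronicle II #1); then eclipse (chronicle I #4, chronicle II #3); then ruling (chronicle I #5, chronicle II #4); then strike (chronicle I #6, chronicle II #6); then crash (chronicle I #9, chronicle II #7) — 5 events in the same relative order in both. The LCS DP gives dp[11][7] = 5, so this is optimal.

5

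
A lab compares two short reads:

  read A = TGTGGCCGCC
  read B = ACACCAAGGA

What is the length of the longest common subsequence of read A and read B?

Match C (read A #6, read B #4), then C (read A #7, read B #5), then G (read A #8, read B #9) — 3 bases in the same relative order in both. The LCS DP gives dp[10][10] = 3, so this is optimal.

3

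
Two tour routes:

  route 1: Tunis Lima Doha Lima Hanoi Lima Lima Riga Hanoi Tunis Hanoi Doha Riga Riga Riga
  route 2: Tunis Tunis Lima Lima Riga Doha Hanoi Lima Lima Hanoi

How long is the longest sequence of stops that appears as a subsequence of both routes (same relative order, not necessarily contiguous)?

Taking Tunis at route 1[1]=route 2[2] → Lima at route 1[2]=route 2[4] → Doha at route 1[3]=route 2[6] → Hanoi at route 1[5]=route 2[7] → Lima at route 1[6]=route 2[8] → Lima at route 1[7]=route 2[9] → Hanoi at route 1[11]=route 2[10] gives a common subsequence of length 7. Since dp[15][10] = 7, nothing longer is possible.

7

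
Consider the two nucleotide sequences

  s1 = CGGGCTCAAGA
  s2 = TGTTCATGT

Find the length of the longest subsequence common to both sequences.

5

Let dp[i][j] be the LCS length of the first i bases of s1 and the first j bases of s2. dp[i][j] = dp[i-1][j-1]+1 when the i-th and j-th bases match, else max(dp[i-1][j], dp[i][j-1]).
    ·  T  G  T  T  C  A  T  G  T
 ·  0  0  0  0  0  0  0  0  0  0
 C  0  0  0  0  0  1  1  1  1  1
 G  0  0  1  1  1  1  1  1  2  2
 G  0  0  1  1  1  1  1  1  2  2
 G  0  0  1  1  1  1  1  1  2  2
 C  0  0  1  1  1  2  2  2  2  2
 T  0  1  1  2  2  2  2  3  3  3
 C  0  1  1  2  2  3  3  3  3  3
 A  0  1  1  2  2  3  4  4  4  4
 A  0  1  1  2  2  3  4  4  4  4
 G  0  1  2  2  2  3  4  4  5  5
 A  0  1  2  2  2  3  4  4  5  5
dp[11][9] = 5. One LCS (by backtracking along matches): GTCAG.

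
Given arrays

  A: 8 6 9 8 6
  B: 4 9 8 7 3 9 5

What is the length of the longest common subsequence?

2

Let dp[i][j] be the LCS length of the first i values of A and the first j values of B. dp[i][j] = dp[i-1][j-1]+1 when the i-th and j-th values match, else max(dp[i-1][j], dp[i][j-1]).
    ·  4  9  8  7  3  9  5
 ·  0  0  0  0  0  0  0  0
 8  0  0  0  1  1  1  1  1
 6  0  0  0  1  1  1  1  1
 9  0  0  1  1  1  1  2  2
 8  0  0  1  2  2  2  2  2
 6  0  0  1  2  2  2  2  2
dp[5][7] = 2. One LCS (by backtracking along matches): 8, 9.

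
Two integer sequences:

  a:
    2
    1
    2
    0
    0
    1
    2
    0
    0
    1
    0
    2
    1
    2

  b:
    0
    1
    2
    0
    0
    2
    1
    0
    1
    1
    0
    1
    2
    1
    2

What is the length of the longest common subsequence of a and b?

One common subsequence of length 11: 1 at a[2]=b[2], then 2 at a[3]=b[3], then 0 at a[4]=b[4], then 0 at a[5]=b[5], then 1 at a[6]=b[7], then 0 at a[8]=b[8], then 0 at a[9]=b[11], then 1 at a[10]=b[12], then 2 at a[12]=b[13], then 1 at a[13]=b[14], then 2 at a[14]=b[15]. dp[14][15] = 11 confirms this is the maximum.

11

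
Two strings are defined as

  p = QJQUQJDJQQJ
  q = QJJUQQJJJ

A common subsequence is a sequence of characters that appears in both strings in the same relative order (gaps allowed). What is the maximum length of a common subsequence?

7

One common subsequence of length 7: Q (p #1, q #1) → J (p #2, q #3) → Q (p #3, q #5) → Q (p #5, q #6) → J (p #6, q #7) → J (p #8, q #8) → J (p #11, q #9). dp[11][9] = 7 confirms this is the maximum.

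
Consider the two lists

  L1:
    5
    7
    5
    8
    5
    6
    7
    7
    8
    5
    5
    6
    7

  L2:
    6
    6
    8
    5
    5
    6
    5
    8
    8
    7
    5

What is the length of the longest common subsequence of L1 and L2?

6

Let dp[i][j] be the LCS length of the first i values of L1 and the first j values of L2. dp[i][j] = dp[i-1][j-1]+1 when the i-th and j-th values match, else max(dp[i-1][j], dp[i][j-1]).
    ·  6  6  8  5  5  6  5  8  8  7  5
 ·  0  0  0  0  0  0  0  0  0  0  0  0
 5  0  0  0  0  1  1  1  1  1  1  1  1
 7  0  0  0  0  1  1  1  1  1  1  2  2
 5  0  0  0  0  1  2  2  2  2  2  2  3
 8  0  0  0  1  1  2  2  2  3  3  3  3
 5  0  0  0  1  2  2  2  3  3  3  3  4
 6  0  1  1  1  2  2  3  3  3  3  3  4
 7  0  1  1  1  2  2  3  3  3  3  4  4
 7  0  1  1  1  2  2  3  3  3  3  4  4
 8  0  1  1  2  2  2  3  3  4  4  4  4
 5  0  1  1  2  3  3  3  4  4  4  4  5
 5  0  1  1  2  3  4  4  4  4  4  4  5
 6  0  1  2  2  3  4  5  5  5  5  5  5
 7  0  1  2  2  3  4  5  5  5  5  6  6
dp[13][11] = 6. One LCS (by backtracking along matches): 6, 8, 5, 5, 6, 7.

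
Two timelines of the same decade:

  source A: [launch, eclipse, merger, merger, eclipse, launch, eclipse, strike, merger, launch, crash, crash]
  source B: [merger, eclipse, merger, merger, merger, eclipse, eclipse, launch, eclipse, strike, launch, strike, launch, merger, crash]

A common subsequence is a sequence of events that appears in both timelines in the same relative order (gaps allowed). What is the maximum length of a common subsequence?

Pick eclipse [2,2] → merger [3,4] → merger [4,5] → eclipse [5,7] → launch [6,8] → eclipse [7,9] → strike [8,12] → merger [9,14] → crash [12,15]; all 9 events appear in both, in order. The LCS DP gives dp[12][15] = 9, so this is optimal.

9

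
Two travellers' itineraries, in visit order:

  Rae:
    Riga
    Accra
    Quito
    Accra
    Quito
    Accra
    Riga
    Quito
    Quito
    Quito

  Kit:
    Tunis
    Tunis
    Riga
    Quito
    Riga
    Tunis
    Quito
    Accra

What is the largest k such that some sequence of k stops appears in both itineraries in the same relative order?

4

Match Riga (Rae #1, Kit #3) → Quito (Rae #3, Kit #4) → Quito (Rae #5, Kit #7) → Accra (Rae #6, Kit #8) — 4 stops in the same relative order in both, and the DP table's final entry dp[10][8] is also 4, so no common subsequence is longer.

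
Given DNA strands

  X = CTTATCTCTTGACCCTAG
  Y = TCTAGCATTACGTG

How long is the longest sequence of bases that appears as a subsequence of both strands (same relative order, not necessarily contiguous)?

10

Taking C (X #1, Y #2), then T (X #3, Y #3), then A (X #4, Y #4), then C (X #6, Y #6), then T (X #9, Y #8), then T (X #10, Y #9), then A (X #12, Y #10), then C (X #13, Y #11), then T (X #16, Y #13), then G (X #18, Y #14) gives a common subsequence of length 10. The LCS DP gives dp[18][14] = 10, so this is optimal.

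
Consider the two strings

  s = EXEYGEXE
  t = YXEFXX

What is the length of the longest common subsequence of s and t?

Match E (s #1, t #3); then X (s #2, t #5); then X (s #7, t #6) — 3 characters in the same relative order in both. The LCS DP gives dp[8][6] = 3, so this is optimal.

3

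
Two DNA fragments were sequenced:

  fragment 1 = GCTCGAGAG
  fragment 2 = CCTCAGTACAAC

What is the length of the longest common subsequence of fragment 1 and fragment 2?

Let dp[i][j] be the LCS length of the first i bases of fragment 1 and the first j bases of fragment 2. dp[i][j] = dp[i-1][j-1]+1 when the i-th and j-th bases match, else max(dp[i-1][j], dp[i][j-1]).
    ·  C  C  T  C  A  G  T  A  C  A  A  C
 ·  0  0  0  0  0  0  0  0  0  0  0  0  0
 G  0  0  0  0  0  0  1  1  1  1  1  1  1
 C  0  1  1  1  1  1  1  1  1  2  2  2  2
 T  0  1  1  2  2  2  2  2  2  2  2  2  2
 C  0  1  2  2  3  3  3  3  3  3  3  3  3
 G  0  1  2  2  3  3  4  4  4  4  4  4  4
 A  0  1  2  2  3  4  4  4  5  5  5  5  5
 G  0  1  2  2  3  4  5  5  5  5  5  5  5
 A  0  1  2  2  3  4  5  5  6  6  6  6  6
 G  0  1  2  2  3  4  5  5  6  6  6  6  6
dp[9][12] = 6. One LCS (by backtracking along matches): CTCGAA.

6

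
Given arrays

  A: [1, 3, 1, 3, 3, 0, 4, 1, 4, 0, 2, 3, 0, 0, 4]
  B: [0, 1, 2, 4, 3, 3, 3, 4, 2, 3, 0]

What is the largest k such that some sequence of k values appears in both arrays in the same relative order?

8

Pick 1 [1,2] → 3 [2,5] → 3 [4,6] → 3 [5,7] → 4 [9,8] → 2 [11,9] → 3 [12,10] → 0 [14,11]; all 8 values appear in both, in order. The LCS DP gives dp[15][11] = 8, so this is optimal.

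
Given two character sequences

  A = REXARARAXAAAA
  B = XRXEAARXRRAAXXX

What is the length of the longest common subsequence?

8

One common subsequence of length 8: R (A #1, B #2) → E (A #2, B #4) → A (A #4, B #5) → A (A #6, B #6) → R (A #7, B #7) → X (A #9, B #8) → A (A #10, B #11) → A (A #11, B #12). The LCS DP gives dp[13][15] = 8, so this is optimal.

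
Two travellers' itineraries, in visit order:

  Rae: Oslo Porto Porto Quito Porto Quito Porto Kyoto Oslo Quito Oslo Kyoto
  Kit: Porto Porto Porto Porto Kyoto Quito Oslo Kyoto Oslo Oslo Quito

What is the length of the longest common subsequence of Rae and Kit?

8

Taking Porto [2,1]; then Porto [3,2]; then Porto [5,3]; then Porto [7,4]; then Kyoto [8,5]; then Quito [10,6]; then Oslo [11,7]; then Kyoto [12,8] gives a common subsequence of length 8, and the DP table's final entry dp[12][11] is also 8, so no common subsequence is longer.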